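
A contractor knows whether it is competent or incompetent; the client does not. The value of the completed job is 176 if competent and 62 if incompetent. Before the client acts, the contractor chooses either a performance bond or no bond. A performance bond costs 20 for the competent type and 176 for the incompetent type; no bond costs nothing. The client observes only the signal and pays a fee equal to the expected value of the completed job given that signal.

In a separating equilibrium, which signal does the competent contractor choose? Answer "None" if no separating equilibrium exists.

bond

Try competent → bond, incompetent → no bond:
  If types separate, bond earns payment 176 and no bond earns 62.
  Competent: bond gives 176 − 20 = 156; no bond gives 62 − 0 = 62. No deviation. ✓
  Incompetent: no bond gives 62 − 0 = 62; bond gives 176 − 176 = 0. No deviation. ✓
Both hold — the competent type sends bond.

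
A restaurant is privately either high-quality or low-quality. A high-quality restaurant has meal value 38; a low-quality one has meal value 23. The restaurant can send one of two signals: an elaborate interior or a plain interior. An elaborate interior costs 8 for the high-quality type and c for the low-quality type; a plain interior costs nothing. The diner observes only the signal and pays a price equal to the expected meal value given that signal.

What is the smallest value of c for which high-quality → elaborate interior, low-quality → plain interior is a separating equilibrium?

15

Under separation: elaborate interior → high-quality (pays 38); plain interior → low-quality (pays 23).
High-quality: 38 − 8 = 30 ≥ 23 − 0 = 23. Holds regardless of c. ✓
Low-quality: 23 − 0 ≥ 38 − c, so c ≥ 38 − 23 = 15.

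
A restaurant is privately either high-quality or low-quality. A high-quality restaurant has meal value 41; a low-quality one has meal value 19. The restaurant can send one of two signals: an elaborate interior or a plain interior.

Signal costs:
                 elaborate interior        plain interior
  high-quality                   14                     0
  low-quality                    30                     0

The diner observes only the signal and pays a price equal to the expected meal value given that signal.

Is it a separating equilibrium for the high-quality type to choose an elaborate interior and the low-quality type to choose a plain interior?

If types separate, elaborate interior earns payment 41 and plain interior earns 19.
High-quality: elaborate interior gives 41 − 14 = 27; plain interior gives 19 − 0 = 19. No deviation. ✓
Low-quality: plain interior gives 19 − 0 = 19; elaborate interior gives 41 − 30 = 11. No deviation. ✓
Both incentive constraints hold.

Yes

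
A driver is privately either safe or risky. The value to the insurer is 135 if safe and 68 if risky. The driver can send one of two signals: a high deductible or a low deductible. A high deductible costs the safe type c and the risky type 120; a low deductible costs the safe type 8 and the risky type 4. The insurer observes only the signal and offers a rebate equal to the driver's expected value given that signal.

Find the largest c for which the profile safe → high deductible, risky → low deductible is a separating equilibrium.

75

Under separation: high deductible → safe (pays 135); low deductible → risky (pays 68).
Risky: 68 − 4 = 64 ≥ 135 − 120 = 15. Holds regardless of c. ✓
Safe: 135 − c ≥ 68 − 8, so c ≤ 135 − 60 = 75.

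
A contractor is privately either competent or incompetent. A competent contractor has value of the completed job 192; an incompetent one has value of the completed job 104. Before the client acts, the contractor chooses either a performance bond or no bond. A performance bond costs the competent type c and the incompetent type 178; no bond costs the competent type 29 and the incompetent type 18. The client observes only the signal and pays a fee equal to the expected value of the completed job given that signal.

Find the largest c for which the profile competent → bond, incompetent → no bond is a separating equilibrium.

117

Under separation: bond → competent (pays 192); no bond → incompetent (pays 104).
Incompetent: 104 − 18 = 86 ≥ 192 − 178 = 14. Holds regardless of c. ✓
Competent: 192 − c ≥ 104 − 29, so c ≤ 192 − 75 = 117.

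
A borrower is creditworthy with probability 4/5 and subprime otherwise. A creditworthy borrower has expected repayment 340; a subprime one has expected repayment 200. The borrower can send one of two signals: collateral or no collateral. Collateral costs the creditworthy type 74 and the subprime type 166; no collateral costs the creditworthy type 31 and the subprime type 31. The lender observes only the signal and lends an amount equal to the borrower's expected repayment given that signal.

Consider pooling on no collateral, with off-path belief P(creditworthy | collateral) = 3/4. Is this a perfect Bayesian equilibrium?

At the pooled signal (no collateral) the lender holds the prior 4/5 and pays 4/5·340 + 1/5·200 = 312. Off-path (collateral) belief 3/4 gives 3/4·340 + 1/4·200 = 305.
Creditworthy: no collateral gives 312 − 31 = 281; collateral gives 305 − 74 = 231. Stays. ✓
Subprime: no collateral gives 312 − 31 = 281; collateral gives 305 − 166 = 139. Stays. ✓

Yes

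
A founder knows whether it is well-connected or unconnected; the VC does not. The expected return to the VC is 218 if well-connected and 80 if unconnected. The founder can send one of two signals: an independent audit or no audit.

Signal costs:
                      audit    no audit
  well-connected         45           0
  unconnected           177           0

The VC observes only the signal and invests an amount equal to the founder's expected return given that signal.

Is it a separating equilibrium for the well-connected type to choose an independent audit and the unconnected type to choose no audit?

Yes

If types separate, audit earns payment 218 and no audit earns 80.
Well-connected: audit gives 218 − 45 = 173; no audit gives 80 − 0 = 80. No deviation. ✓
Unconnected: no audit gives 80 − 0 = 80; audit gives 218 − 177 = 41. No deviation. ✓
Neither type gains from mimicking the other.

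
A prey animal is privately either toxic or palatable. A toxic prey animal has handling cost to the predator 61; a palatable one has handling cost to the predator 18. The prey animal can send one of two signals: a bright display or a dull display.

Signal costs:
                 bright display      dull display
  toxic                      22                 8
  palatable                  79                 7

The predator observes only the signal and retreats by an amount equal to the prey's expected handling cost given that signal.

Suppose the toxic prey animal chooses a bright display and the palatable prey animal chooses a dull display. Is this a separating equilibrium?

Yes

If types separate, bright display earns payment 61 and dull display earns 18.
Toxic: bright display gives 61 − 22 = 39; dull display gives 18 − 8 = 10. No deviation. ✓
Palatable: dull display gives 18 − 7 = 11; bright display gives 61 − 79 = -18. No deviation. ✓
Neither type gains from mimicking the other.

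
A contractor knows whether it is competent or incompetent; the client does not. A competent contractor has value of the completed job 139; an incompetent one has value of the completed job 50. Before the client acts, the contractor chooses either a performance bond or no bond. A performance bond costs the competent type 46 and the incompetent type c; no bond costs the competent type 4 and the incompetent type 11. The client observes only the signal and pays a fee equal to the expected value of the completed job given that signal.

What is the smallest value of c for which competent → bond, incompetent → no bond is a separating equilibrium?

Under separation: bond → competent (pays 139); no bond → incompetent (pays 50).
Competent: 139 − 46 = 93 ≥ 50 − 4 = 46. Holds regardless of c. ✓
Incompetent: 50 − 11 ≥ 139 − c, so c ≥ 139 − 39 = 100.

100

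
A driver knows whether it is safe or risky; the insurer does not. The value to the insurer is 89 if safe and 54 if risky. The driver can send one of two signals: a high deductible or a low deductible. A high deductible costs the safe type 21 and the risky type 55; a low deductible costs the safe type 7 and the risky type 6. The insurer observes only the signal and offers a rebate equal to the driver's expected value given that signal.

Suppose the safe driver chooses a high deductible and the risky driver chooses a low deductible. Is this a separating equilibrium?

If types separate, high deductible earns payment 89 and low deductible earns 54.
Safe: high deductible gives 89 − 21 = 68; low deductible gives 54 − 7 = 47. No deviation. ✓
Risky: low deductible gives 54 − 6 = 48; high deductible gives 89 − 55 = 34. No deviation. ✓
Neither type gains from mimicking the other.

Yes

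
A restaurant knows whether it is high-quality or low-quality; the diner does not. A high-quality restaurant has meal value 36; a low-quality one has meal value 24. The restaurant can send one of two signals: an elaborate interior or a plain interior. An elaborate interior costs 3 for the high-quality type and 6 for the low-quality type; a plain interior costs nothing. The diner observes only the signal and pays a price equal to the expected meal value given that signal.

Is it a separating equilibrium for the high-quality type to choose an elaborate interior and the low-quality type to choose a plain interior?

If types separate, elaborate interior earns payment 36 and plain interior earns 24.
High-quality: elaborate interior gives 36 − 3 = 33; plain interior gives 24 − 0 = 24. No deviation. ✓
Low-quality: plain interior gives 24 − 0 = 24; elaborate interior gives 36 − 6 = 30. Would deviate. ✗

No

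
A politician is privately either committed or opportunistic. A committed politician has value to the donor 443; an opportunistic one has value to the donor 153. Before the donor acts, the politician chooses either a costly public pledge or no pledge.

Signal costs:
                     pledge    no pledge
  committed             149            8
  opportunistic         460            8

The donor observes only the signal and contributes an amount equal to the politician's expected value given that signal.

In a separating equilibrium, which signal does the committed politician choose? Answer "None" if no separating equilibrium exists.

pledge

Try committed → pledge, opportunistic → no pledge:
  If types separate, pledge earns payment 443 and no pledge earns 153.
  Committed: pledge gives 443 − 149 = 294; no pledge gives 153 − 8 = 145. No deviation. ✓
  Opportunistic: no pledge gives 153 − 8 = 145; pledge gives 443 − 460 = -17. No deviation. ✓
Both hold — the committed type sends pledge.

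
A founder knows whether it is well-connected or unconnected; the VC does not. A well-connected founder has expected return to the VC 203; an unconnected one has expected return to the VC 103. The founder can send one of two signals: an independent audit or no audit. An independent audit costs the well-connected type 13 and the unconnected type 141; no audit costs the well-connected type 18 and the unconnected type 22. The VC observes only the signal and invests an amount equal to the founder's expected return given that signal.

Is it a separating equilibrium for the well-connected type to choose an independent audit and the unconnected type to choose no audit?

Under separation the VC infers type exactly: audit → well-connected (pays 203), no audit → unconnected (pays 103).
Well-connected: audit gives 203 − 13 = 190; no audit gives 103 − 18 = 85. No deviation. ✓
Unconnected: no audit gives 103 − 22 = 81; audit gives 203 − 141 = 62. No deviation. ✓
Neither type gains from mimicking the other.

Yes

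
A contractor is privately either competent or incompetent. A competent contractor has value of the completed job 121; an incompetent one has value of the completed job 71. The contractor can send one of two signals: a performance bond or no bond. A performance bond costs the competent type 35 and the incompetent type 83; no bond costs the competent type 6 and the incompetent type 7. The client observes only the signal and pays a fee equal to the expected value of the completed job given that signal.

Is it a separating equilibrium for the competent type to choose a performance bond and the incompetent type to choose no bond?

If types separate, bond earns payment 121 and no bond earns 71.
Competent: bond gives 121 − 35 = 86; no bond gives 71 − 6 = 65. No deviation. ✓
Incompetent: no bond gives 71 − 7 = 64; bond gives 121 − 83 = 38. No deviation. ✓
Both incentive constraints hold.

Yes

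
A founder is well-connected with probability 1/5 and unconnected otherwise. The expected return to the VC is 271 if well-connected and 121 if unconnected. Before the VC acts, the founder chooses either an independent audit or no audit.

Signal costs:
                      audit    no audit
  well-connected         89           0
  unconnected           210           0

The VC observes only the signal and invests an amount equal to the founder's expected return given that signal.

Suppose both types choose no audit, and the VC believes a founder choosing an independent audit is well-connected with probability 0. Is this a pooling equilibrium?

At the pooled signal (no audit) the VC holds the prior 1/5 and pays 1/5·271 + 4/5·121 = 151. Off-path (audit) belief 0 gives 0·271 + 1·121 = 121.
Well-connected: no audit gives 151 − 0 = 151; audit gives 121 − 89 = 32. Stays. ✓
Unconnected: no audit gives 151 − 0 = 151; audit gives 121 − 210 = -89. Stays. ✓

Yes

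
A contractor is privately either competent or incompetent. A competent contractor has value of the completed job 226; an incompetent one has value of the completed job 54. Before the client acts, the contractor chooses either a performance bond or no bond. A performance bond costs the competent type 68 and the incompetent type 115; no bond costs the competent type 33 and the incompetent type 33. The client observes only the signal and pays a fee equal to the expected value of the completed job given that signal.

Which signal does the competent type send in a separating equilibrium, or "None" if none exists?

Try competent → bond, incompetent → no bond:
  If types separate, bond earns payment 226 and no bond earns 54.
  Competent: bond gives 226 − 68 = 158; no bond gives 54 − 33 = 21. No deviation. ✓
  Incompetent: no bond gives 54 − 33 = 21; bond gives 226 − 115 = 111. Would deviate. ✗
Try competent → no bond, incompetent → bond:
  If types separate, no bond earns payment 226 and bond earns 54.
  Competent: no bond gives 226 − 33 = 193; bond gives 54 − 68 = -14. No deviation. ✓
  Incompetent: bond gives 54 − 115 = -61; no bond gives 226 − 33 = 193. Would deviate. ✗
Neither assignment is incentive-compatible.

None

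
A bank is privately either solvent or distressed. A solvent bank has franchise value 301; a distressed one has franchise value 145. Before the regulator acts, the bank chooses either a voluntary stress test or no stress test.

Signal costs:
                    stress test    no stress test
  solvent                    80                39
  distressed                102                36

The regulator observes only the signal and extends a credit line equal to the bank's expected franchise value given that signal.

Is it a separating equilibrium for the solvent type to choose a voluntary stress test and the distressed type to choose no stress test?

If types separate, stress test earns payment 301 and no stress test earns 145.
Solvent: stress test gives 301 − 80 = 221; no stress test gives 145 − 39 = 106. No deviation. ✓
Distressed: no stress test gives 145 − 36 = 109; stress test gives 301 − 102 = 199. Would deviate. ✗

No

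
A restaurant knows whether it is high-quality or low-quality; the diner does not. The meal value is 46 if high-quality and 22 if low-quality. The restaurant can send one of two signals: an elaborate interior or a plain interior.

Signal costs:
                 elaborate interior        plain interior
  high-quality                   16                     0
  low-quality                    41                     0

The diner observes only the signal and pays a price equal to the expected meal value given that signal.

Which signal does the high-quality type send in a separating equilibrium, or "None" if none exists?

elaborate interior

Try high-quality → elaborate interior, low-quality → plain interior:
  Under separation the diner infers type exactly: elaborate interior → high-quality (pays 46), plain interior → low-quality (pays 22).
  High-quality: elaborate interior gives 46 − 16 = 30; plain interior gives 22 − 0 = 22. No deviation. ✓
  Low-quality: plain interior gives 22 − 0 = 22; elaborate interior gives 46 − 41 = 5. No deviation. ✓
Both hold — the high-quality type sends elaborate interior.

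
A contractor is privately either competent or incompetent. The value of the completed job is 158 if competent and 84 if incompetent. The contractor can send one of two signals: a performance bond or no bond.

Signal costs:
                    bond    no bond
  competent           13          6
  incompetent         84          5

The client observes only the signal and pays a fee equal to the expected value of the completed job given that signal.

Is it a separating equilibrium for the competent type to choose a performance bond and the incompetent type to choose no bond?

Yes

If types separate, bond earns payment 158 and no bond earns 84.
Competent: bond gives 158 − 13 = 145; no bond gives 84 − 6 = 78. No deviation. ✓
Incompetent: no bond gives 84 − 5 = 79; bond gives 158 − 84 = 74. No deviation. ✓
Both incentive constraints hold.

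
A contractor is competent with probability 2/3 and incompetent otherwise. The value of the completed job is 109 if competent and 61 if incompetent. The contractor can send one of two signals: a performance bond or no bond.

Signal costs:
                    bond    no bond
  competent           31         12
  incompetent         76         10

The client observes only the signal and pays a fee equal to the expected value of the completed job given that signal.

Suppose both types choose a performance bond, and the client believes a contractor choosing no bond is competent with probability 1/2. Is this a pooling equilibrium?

No

At the pooled signal (bond) the client holds the prior 2/3 and pays 2/3·109 + 1/3·61 = 93. Off-path (no bond) belief 1/2 gives 1/2·109 + 1/2·61 = 85.
Competent: bond gives 93 − 31 = 62; no bond gives 85 − 12 = 73. Deviates. ✗
Incompetent: bond gives 93 − 76 = 17; no bond gives 85 − 10 = 75. Deviates. ✗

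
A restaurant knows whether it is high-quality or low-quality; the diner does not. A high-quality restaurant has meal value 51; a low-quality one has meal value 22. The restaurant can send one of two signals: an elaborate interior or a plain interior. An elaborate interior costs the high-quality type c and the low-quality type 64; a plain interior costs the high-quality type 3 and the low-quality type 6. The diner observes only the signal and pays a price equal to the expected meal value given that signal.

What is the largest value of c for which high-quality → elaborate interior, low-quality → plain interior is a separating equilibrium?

Under separation: elaborate interior → high-quality (pays 51); plain interior → low-quality (pays 22).
Low-quality: 22 − 6 = 16 ≥ 51 − 64 = -13. Holds regardless of c. ✓
High-quality: 51 − c ≥ 22 − 3, so c ≤ 51 − 19 = 32.

32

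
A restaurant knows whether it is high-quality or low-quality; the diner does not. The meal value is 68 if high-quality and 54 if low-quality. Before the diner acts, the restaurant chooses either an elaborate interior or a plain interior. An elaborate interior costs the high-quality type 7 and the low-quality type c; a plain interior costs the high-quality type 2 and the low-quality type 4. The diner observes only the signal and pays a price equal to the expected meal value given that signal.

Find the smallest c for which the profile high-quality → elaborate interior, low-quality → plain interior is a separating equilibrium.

Under separation: elaborate interior → high-quality (pays 68); plain interior → low-quality (pays 54).
High-quality: 68 − 7 = 61 ≥ 54 − 2 = 52. Holds regardless of c. ✓
Low-quality: 54 − 4 ≥ 68 − c, so c ≥ 68 − 50 = 18.

18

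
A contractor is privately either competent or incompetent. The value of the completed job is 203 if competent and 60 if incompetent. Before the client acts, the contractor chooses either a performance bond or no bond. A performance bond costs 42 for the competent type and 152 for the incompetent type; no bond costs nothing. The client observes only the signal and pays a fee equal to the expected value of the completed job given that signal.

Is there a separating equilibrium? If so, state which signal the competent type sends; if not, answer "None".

bond

Try competent → bond, incompetent → no bond:
  If types separate, bond earns payment 203 and no bond earns 60.
  Competent: bond gives 203 − 42 = 161; no bond gives 60 − 0 = 60. No deviation. ✓
  Incompetent: no bond gives 60 − 0 = 60; bond gives 203 − 152 = 51. No deviation. ✓
Both hold — the competent type sends bond.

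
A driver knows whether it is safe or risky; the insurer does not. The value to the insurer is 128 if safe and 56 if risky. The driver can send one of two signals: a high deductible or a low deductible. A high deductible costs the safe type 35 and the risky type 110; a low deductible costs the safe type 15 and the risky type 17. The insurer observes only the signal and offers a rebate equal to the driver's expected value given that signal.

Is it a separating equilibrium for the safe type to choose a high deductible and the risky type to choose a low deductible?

Yes

If types separate, high deductible earns payment 128 and low deductible earns 56.
Safe: high deductible gives 128 − 35 = 93; low deductible gives 56 − 15 = 41. No deviation. ✓
Risky: low deductible gives 56 − 17 = 39; high deductible gives 128 − 110 = 18. No deviation. ✓
Neither type gains from mimicking the other.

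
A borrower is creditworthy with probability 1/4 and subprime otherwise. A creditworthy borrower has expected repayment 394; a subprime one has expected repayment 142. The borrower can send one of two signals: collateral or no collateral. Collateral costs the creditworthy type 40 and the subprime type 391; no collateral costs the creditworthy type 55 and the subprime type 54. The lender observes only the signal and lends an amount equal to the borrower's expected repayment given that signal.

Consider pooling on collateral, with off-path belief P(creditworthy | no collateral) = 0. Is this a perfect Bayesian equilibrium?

At the pooled signal (collateral) the lender holds the prior 1/4 and pays 1/4·394 + 3/4·142 = 205. Off-path (no collateral) belief 0 gives 0·394 + 1·142 = 142.
Creditworthy: collateral gives 205 − 40 = 165; no collateral gives 142 − 55 = 87. Stays. ✓
Subprime: collateral gives 205 − 391 = -186; no collateral gives 142 − 54 = 88. Deviates. ✗

No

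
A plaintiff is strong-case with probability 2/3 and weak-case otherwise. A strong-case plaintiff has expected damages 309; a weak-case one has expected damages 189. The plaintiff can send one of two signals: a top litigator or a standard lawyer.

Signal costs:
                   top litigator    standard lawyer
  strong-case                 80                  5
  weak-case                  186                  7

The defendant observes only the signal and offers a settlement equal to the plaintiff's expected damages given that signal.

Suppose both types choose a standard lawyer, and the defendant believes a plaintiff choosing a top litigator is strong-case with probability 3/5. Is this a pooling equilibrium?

On the equilibrium path (standard lawyer) the defendant holds the prior 2/3 and pays 2/3·309 + 1/3·189 = 269. Off-path (top litigator) belief 3/5 gives 3/5·309 + 2/5·189 = 261.
Strong-case: standard lawyer gives 269 − 5 = 264; top litigator gives 261 − 80 = 181. Stays. ✓
Weak-case: standard lawyer gives 269 − 7 = 262; top litigator gives 261 − 186 = 75. Stays. ✓
Beliefs are Bayes-consistent on-path and both types best-respond.

Yes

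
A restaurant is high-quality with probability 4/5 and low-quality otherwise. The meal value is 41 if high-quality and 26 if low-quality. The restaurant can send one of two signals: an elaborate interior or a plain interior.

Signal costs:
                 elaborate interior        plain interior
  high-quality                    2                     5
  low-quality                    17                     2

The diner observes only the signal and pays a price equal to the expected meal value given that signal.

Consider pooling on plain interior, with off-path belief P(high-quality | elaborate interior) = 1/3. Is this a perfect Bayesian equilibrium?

On the equilibrium path (plain interior) the diner holds the prior 4/5 and pays 4/5·41 + 1/5·26 = 38. Off-path (elaborate interior) belief 1/3 gives 1/3·41 + 2/3·26 = 31.
High-quality: plain interior gives 38 − 5 = 33; elaborate interior gives 31 − 2 = 29. Stays. ✓
Low-quality: plain interior gives 38 − 2 = 36; elaborate interior gives 31 − 17 = 14. Stays. ✓
Beliefs are Bayes-consistent on-path and both types best-respond.

Yes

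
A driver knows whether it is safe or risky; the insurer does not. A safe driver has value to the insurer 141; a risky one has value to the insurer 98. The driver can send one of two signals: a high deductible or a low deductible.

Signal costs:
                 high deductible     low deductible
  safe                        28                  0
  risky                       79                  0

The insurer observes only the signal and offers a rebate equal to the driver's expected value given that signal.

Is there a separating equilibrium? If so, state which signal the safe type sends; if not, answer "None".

high deductible

Try safe → high deductible, risky → low deductible:
  If types separate, high deductible earns payment 141 and low deductible earns 98.
  Safe: high deductible gives 141 − 28 = 113; low deductible gives 98 − 0 = 98. No deviation. ✓
  Risky: low deductible gives 98 − 0 = 98; high deductible gives 141 − 79 = 62. No deviation. ✓
Both hold — the safe type sends high deductible.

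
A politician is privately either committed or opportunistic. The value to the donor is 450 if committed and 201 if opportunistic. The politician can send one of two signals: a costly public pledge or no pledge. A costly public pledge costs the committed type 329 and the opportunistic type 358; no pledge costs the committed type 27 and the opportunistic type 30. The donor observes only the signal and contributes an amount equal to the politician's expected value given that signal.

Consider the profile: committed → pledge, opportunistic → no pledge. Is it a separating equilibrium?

No

If types separate, pledge earns payment 450 and no pledge earns 201.
Committed: pledge gives 450 − 329 = 121; no pledge gives 201 − 27 = 174. Would deviate. ✗
Opportunistic: no pledge gives 201 − 30 = 171; pledge gives 450 − 358 = 92. No deviation. ✓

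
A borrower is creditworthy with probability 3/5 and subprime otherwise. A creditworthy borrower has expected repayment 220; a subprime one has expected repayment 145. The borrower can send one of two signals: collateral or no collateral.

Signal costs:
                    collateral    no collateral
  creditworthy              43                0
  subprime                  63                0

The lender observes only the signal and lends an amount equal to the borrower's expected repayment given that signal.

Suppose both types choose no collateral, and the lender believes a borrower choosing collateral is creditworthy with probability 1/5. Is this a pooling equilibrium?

Yes

On the equilibrium path (no collateral) the lender holds the prior 3/5 and pays 3/5·220 + 2/5·145 = 190. Off-path (collateral) belief 1/5 gives 1/5·220 + 4/5·145 = 160.
Creditworthy: no collateral gives 190 − 0 = 190; collateral gives 160 − 43 = 117. Stays. ✓
Subprime: no collateral gives 190 − 0 = 190; collateral gives 160 − 63 = 97. Stays. ✓
Beliefs are Bayes-consistent on-path and both types best-respond.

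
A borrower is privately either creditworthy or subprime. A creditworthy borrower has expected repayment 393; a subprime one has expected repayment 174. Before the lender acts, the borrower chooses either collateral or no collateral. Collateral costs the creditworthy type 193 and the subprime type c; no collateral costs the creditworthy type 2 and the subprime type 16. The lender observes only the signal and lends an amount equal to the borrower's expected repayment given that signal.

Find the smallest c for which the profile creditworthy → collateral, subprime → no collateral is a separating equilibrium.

235

Under separation: collateral → creditworthy (pays 393); no collateral → subprime (pays 174).
Creditworthy: 393 − 193 = 200 ≥ 174 − 2 = 172. Holds regardless of c. ✓
Subprime: 174 − 16 ≥ 393 − c, so c ≥ 393 − 158 = 235.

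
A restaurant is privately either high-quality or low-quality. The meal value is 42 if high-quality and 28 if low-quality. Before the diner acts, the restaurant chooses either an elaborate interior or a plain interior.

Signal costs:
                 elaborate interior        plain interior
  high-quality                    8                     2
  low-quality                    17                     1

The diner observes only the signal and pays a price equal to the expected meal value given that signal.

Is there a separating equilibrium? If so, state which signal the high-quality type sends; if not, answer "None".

elaborate interior

Try high-quality → elaborate interior, low-quality → plain interior:
  If types separate, elaborate interior earns payment 42 and plain interior earns 28.
  High-quality: elaborate interior gives 42 − 8 = 34; plain interior gives 28 − 2 = 26. No deviation. ✓
  Low-quality: plain interior gives 28 − 1 = 27; elaborate interior gives 42 − 17 = 25. No deviation. ✓
Both hold — the high-quality type sends elaborate interior.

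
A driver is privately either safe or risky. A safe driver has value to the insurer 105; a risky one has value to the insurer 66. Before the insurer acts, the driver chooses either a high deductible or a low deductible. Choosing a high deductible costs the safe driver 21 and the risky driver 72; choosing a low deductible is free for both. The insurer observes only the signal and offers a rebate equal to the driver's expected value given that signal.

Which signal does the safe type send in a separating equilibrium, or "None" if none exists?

high deductible

Try safe → high deductible, risky → low deductible:
  Under separation the insurer infers type exactly: high deductible → safe (pays 105), low deductible → risky (pays 66).
  Safe: high deductible gives 105 − 21 = 84; low deductible gives 66 − 0 = 66. No deviation. ✓
  Risky: low deductible gives 66 − 0 = 66; high deductible gives 105 − 72 = 33. No deviation. ✓
Both hold — the safe type sends high deductible.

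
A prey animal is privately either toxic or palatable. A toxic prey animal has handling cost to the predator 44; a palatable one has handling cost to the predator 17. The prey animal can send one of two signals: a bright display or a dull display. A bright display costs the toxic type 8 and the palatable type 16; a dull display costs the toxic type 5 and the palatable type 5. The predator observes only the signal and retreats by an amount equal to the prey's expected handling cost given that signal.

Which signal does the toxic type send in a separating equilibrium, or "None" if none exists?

Try toxic → bright display, palatable → dull display:
  If types separate, bright display earns payment 44 and dull display earns 17.
  Toxic: bright display gives 44 − 8 = 36; dull display gives 17 − 5 = 12. No deviation. ✓
  Palatable: dull display gives 17 − 5 = 12; bright display gives 44 − 16 = 28. Would deviate. ✗
Try toxic → dull display, palatable → bright display:
  If types separate, dull display earns payment 44 and bright display earns 17.
  Toxic: dull display gives 44 − 5 = 39; bright display gives 17 − 8 = 9. No deviation. ✓
  Palatable: bright display gives 17 − 16 = 1; dull display gives 44 − 5 = 39. Would deviate. ✗
Neither assignment is incentive-compatible.

None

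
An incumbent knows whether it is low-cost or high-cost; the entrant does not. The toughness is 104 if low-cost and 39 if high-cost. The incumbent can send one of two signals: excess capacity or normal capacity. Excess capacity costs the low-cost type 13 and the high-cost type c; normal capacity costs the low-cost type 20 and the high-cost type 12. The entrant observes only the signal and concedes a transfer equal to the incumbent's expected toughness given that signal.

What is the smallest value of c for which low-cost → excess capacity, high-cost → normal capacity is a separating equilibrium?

Under separation: excess capacity → low-cost (pays 104); normal capacity → high-cost (pays 39).
Low-cost: 104 − 13 = 91 ≥ 39 − 20 = 19. Holds regardless of c. ✓
High-cost: 39 − 12 ≥ 104 − c, so c ≥ 104 − 27 = 77.

77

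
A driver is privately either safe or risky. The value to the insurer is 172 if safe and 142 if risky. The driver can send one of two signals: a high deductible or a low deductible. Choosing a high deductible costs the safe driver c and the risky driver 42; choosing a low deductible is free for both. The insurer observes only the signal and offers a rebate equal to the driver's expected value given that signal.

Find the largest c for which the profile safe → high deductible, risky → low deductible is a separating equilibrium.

Under separation: high deductible → safe (pays 172); low deductible → risky (pays 142).
Risky: 142 − 0 = 142 ≥ 172 − 42 = 130. Holds regardless of c. ✓
Safe: 172 − c ≥ 142 − 0, so c ≤ 172 − 142 = 30.

30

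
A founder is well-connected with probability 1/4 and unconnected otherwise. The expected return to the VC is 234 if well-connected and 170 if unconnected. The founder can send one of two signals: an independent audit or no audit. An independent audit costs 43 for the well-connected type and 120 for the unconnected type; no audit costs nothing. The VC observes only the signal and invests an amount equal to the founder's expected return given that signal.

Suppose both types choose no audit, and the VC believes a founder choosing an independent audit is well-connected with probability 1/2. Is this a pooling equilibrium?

On the equilibrium path (no audit) the VC holds the prior 1/4 and pays 1/4·234 + 3/4·170 = 186. Off-path (audit) belief 1/2 gives 1/2·234 + 1/2·170 = 202.
Well-connected: no audit gives 186 − 0 = 186; audit gives 202 − 43 = 159. Stays. ✓
Unconnected: no audit gives 186 − 0 = 186; audit gives 202 − 120 = 82. Stays. ✓
Beliefs are Bayes-consistent on-path and both types best-respond.

Yes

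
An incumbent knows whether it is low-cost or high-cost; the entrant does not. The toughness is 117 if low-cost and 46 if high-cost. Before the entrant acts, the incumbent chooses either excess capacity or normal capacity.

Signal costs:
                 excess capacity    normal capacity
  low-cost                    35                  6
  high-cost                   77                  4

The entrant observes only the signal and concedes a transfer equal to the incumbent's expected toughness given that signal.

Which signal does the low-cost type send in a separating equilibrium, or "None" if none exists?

Try low-cost → excess capacity, high-cost → normal capacity:
  Under separation the entrant infers type exactly: excess capacity → low-cost (pays 117), normal capacity → high-cost (pays 46).
  Low-cost: excess capacity gives 117 − 35 = 82; normal capacity gives 46 − 6 = 40. No deviation. ✓
  High-cost: normal capacity gives 46 − 4 = 42; excess capacity gives 117 − 77 = 40. No deviation. ✓
Both hold — the low-cost type sends excess capacity.

excess capacity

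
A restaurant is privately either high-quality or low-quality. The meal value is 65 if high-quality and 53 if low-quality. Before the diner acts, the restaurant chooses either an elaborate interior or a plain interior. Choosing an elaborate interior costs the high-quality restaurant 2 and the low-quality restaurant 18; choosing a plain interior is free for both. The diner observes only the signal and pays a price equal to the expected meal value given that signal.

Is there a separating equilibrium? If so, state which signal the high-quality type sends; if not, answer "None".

Try high-quality → elaborate interior, low-quality → plain interior:
  If types separate, elaborate interior earns payment 65 and plain interior earns 53.
  High-quality: elaborate interior gives 65 − 2 = 63; plain interior gives 53 − 0 = 53. No deviation. ✓
  Low-quality: plain interior gives 53 − 0 = 53; elaborate interior gives 65 − 18 = 47. No deviation. ✓
Both hold — the high-quality type sends elaborate interior.

elaborate interior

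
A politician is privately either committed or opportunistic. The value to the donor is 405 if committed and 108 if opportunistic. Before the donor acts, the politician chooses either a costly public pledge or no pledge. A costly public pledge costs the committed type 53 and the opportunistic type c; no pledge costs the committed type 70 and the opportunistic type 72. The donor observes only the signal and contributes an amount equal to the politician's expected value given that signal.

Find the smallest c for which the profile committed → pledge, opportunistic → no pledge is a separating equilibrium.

369

Under separation: pledge → committed (pays 405); no pledge → opportunistic (pays 108).
Committed: 405 − 53 = 352 ≥ 108 − 70 = 38. Holds regardless of c. ✓
Opportunistic: 108 − 72 ≥ 405 − c, so c ≥ 405 − 36 = 369.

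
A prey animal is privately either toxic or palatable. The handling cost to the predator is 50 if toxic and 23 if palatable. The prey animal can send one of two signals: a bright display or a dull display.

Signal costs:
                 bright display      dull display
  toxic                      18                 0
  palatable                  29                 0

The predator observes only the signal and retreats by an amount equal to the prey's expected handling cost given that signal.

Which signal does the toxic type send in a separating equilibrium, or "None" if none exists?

bright display

Try toxic → bright display, palatable → dull display:
  Under separation the predator infers type exactly: bright display → toxic (pays 50), dull display → palatable (pays 23).
  Toxic: bright display gives 50 − 18 = 32; dull display gives 23 − 0 = 23. No deviation. ✓
  Palatable: dull display gives 23 − 0 = 23; bright display gives 50 − 29 = 21. No deviation. ✓
Both hold — the toxic type sends bright display.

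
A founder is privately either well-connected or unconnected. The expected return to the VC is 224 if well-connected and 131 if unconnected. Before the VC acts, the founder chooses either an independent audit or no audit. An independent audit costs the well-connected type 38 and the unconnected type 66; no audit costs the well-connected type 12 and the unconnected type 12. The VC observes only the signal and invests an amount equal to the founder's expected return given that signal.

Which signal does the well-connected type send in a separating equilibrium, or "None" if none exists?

None

Try well-connected → audit, unconnected → no audit:
  If types separate, audit earns payment 224 and no audit earns 131.
  Well-connected: audit gives 224 − 38 = 186; no audit gives 131 − 12 = 119. No deviation. ✓
  Unconnected: no audit gives 131 − 12 = 119; audit gives 224 − 66 = 158. Would deviate. ✗
Try well-connected → no audit, unconnected → audit:
  If types separate, no audit earns payment 224 and audit earns 131.
  Well-connected: no audit gives 224 − 12 = 212; audit gives 131 − 38 = 93. No deviation. ✓
  Unconnected: audit gives 131 − 66 = 65; no audit gives 224 − 12 = 212. Would deviate. ✗
Neither assignment is incentive-compatible.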